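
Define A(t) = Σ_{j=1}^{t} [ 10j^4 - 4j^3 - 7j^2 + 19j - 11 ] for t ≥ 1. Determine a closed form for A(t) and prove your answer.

We claim A(t) = t(2t^4 + 4t^3 - t^2 + 5t - 3) for all t ≥ 1.
For the base case t = 1: A(1) = 7, and the closed form gives 7. They agree.
For the inductive step, assume it holds for an arbitrary j ≥ 1, so A(j) = j(2j^4 + 4j^3 - j^2 + 5j - 3).
Then A(j+1) = A(j) + (10j^4 + 36j^3 + 41j^2 + 33j + 7) = (j(2j^4 + 4j^3 - j^2 + 5j - 3)) + (10j^4 + 36j^3 + 41j^2 + 33j + 7).
Simplifying, A(j+1) = (j + 1)(2j^4 + 12j^3 + 23j^2 + 23j + 7) = (j+1)(2(j+1)^4 + 4(j+1)^3 - (j+1)^2 + 5(j+1) - 3),
which is the closed form with t = j+1.
This completes the induction.

A(t) = t(2t^4 + 4t^3 - t^2 + 5t - 3)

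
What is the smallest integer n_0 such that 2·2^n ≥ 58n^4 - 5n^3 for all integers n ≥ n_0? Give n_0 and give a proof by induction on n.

At n = 22: 8388608 < 13533608, so the inequality fails and n_0 ≥ 23. We prove 2·2^n ≥ 58n^4 - 5n^3 for all n ≥ 23.
When n = 23: 2·2^n = 16777216 and 58n^4 - 5n^3 = 16169943, so 16777216 ≥ 16169943.
Inductive step: assume the claim holds for n = i, so 2·2^i ≥ 58i^4 - 5i^3.
Then 2·2^(i + 1) = 2·(2·2^i) ≥ 2·(58i^4 - 5i^3).
Also, for i ≥ 23 we have 2·(58i^4 - 5i^3) ≥ 58(i+1)^4 - 5(i+1)^3, since 2·(58i^4 - 5i^3) − (58(i+1)^4 - 5(i+1)^3) = 58i^4 - 237i^3 - 333i^2 - 217i - 53, which is nonnegative for all i ≥ 23.
Combining, 2·2^(i + 1) ≥ 58(i+1)^4 - 5(i+1)^3.
Hence, by induction on n, the claim holds for every n ≥ 23.
Hence the smallest such n_0 is 23.

n_0 = 23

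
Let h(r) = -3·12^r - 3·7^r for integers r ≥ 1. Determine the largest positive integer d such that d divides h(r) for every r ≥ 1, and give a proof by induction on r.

d = 3

Computing the first values: h(1) = -57 and h(2) = -579; gcd(-57, -579) = 3, so d ≤ 3.
We prove 3 | -3·12^r - 3·7^r for all r ≥ 1 by induction on r.
Base case (r = 1): h(1) = -57 = 3·(-19), so 3 | h(1).
For the inductive step, assume it holds for an arbitrary m ≥ 1, i.e. 3 | h(m). Then
h(m+1) − 12·h(m) = (-3·12^(m+1) - 3·7^(m+1)) − 12·(-3·12^m - 3·7^m) = (-3)·7^m·(7 − 12) = (15)·7^m. Since 3 | h(m) by the inductive hypothesis, 3 | 12·h(m); and 3 | 15 since 15 = 3·5. Therefore 3 | h(m+1).
Hence, by induction on r, the claim holds for every r ≥ 1.
Therefore the largest such d is 3.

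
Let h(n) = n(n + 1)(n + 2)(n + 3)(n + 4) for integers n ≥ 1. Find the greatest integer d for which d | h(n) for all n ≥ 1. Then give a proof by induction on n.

d = 120

Computing the first values: h(1) = 120 and h(2) = 720; gcd(120, 720) = 120, so d ≤ 120.
We prove 120 | n(n + 1)(n + 2)(n + 3)(n + 4) for all n ≥ 1 by induction on n.
When n = 1: h(1) = 120 = 120·(1), so 120 | h(1).
Suppose the result is true for n = i, i.e. 120 | h(i). Then
h(i+1) − h(i) = (i+1)·(i+2)·(i+3)·(i+4)·(i+5) − i·(i+1)·(i+2)·(i+3)·(i+4) = (i+1)·(i+2)·(i+3)·(i+4)·[(i+5) − i] = 5·(i+1)·(i+2)·(i+3)·(i+4). The product of 4 consecutive integers is divisible by (4)! = 24, so h(i+1) − h(i) is divisible by 5·24 = 120. By the inductive hypothesis 120 | h(i), hence 120 | h(i+1).
By induction, the statement is established for all n ≥ 1.
Therefore the largest such d is 120.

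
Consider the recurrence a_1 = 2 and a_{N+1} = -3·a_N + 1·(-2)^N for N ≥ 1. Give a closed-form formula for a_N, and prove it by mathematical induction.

Computing the first terms: a_1 = 2, a_2 = -8, a_3 = 28. This suggests a_N = (-2)^N + 4(-3)^(N - 1).
Base case (N = 1): the formula gives 2 = 2 = a_1.
For the inductive step, assume it holds for an arbitrary k ≥ 1, so a_k = (-2)^k + 4(-3)^(k - 1).
Then a_{k+1} = -3·a_k + 1·(-2)^k = -3·((-2)^k + 4(-3)^(k - 1)) + 1·(-2)^k = (-2)^(k + 1) + 4(-3)^k = (-2)^(k+1) + 4(-3)^((k+1) - 1),
which is the claimed formula at N = k+1.
By induction, the statement is established for all N ≥ 1.

a_N = (-2)^N + 4(-3)^(N - 1)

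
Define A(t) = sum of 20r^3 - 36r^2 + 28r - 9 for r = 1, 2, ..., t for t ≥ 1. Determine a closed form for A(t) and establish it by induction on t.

A(t) = t(5t^3 - 2t^2 + t - 1)

We claim A(t) = t(5t^3 - 2t^2 + t - 1) for all t ≥ 1.
For the base case t = 1: A(1) = 3, and the closed form gives 3. They agree.
Inductive step: assume the claim holds for t = r, so A(r) = r(5r^3 - 2r^2 + r - 1).
Then A(r+1) = A(r) + (20r^3 + 24r^2 + 16r + 3) = (r(5r^3 - 2r^2 + r - 1)) + (20r^3 + 24r^2 + 16r + 3).
Simplifying, A(r+1) = (r + 1)(5r^3 + 13r^2 + 12r + 3) = (r+1)(5(r+1)^3 - 2(r+1)^2 + (r+1) - 1),
which is the closed form with t = r+1.
This completes the induction.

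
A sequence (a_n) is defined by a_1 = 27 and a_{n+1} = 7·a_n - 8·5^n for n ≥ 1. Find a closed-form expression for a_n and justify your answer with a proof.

a_n = 4·5^n + 7^n

Computing the first terms: a_1 = 27, a_2 = 149, a_3 = 843. This suggests a_n = 4·5^n + 7^n.
Base step (n = 1): the formula gives 27 = 27 = a_1.
Inductive step: assume the claim holds for n = i, so a_i = 4·5^i + 7^i.
Then a_{i+1} = 7·a_i - 8·5^i = 7·(4·5^i + 7^i) - 8·5^i = 4·5^(i + 1) + 7^(i + 1),
which is the claimed formula at n = i+1.
Hence, by induction on n, the claim holds for every n ≥ 1.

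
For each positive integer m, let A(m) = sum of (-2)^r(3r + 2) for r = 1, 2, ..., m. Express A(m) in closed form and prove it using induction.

A(m) = 2(-2)^m(m + 1) - 2

We claim A(m) = 2(-2)^m(m + 1) - 2 for all m ≥ 1.
Base case (m = 1): A(1) = -10, and the closed form gives -10. They agree.
Inductive step: suppose the statement holds for some r ≥ 1, so A(r) = 2(-2)^r(r + 1) - 2.
Then A(r+1) = A(r) + ((-2)^(r + 1)(3r + 5)) = (2(-2)^r(r + 1) - 2) + ((-2)^(r + 1)(3r + 5)).
Simplifying, A(r+1) = -4(-2)^r·r - 8(-2)^r - 2 = 2(-2)^(r+1)((r+1) + 1) - 2,
which is the closed form with m = r+1.
This completes the induction.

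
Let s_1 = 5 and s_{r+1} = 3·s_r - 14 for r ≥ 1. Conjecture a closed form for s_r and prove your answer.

Computing the first terms: s_1 = 5, s_2 = 1, s_3 = -11. This suggests s_r = -2·3^(r - 1) + 7.
Base step (r = 1): the formula gives 5 = 5 = s_1.
For the inductive step, assume it holds for an arbitrary m ≥ 1, so s_m = -2·3^(m - 1) + 7.
Then s_{m+1} = 3·s_m - 14 = 3·(-2·3^(m - 1) + 7) - 14 = -2·3^m + 7 = -2·3^((m+1) - 1) + 7,
which is the claimed formula at r = m+1.
By induction, the statement is established for all r ≥ 1.

s_r = -2·3^(r - 1) + 7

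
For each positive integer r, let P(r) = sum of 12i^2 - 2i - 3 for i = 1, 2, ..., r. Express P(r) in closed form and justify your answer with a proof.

P(r) = r(4r^2 + 5r - 2)

We claim P(r) = r(4r^2 + 5r - 2) for all r ≥ 1.
Base case (r = 1): P(1) = 7, and the closed form gives 7. They agree.
For the inductive step, assume it holds for an arbitrary i ≥ 1, so P(i) = i(4i^2 + 5i - 2).
Then P(i+1) = P(i) + (12i^2 + 22i + 7) = (i(4i^2 + 5i - 2)) + (12i^2 + 22i + 7).
Simplifying, P(i+1) = (i + 1)(4i^2 + 13i + 7) = (i+1)(4(i+1)^2 + 5(i+1) - 2),
which is the closed form with r = i+1.
By induction, the statement is established for all r ≥ 1.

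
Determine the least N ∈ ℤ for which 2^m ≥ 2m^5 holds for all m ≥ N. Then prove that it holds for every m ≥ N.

At m = 23: 8388608 < 12872686, so the inequality fails and N ≥ 24. We prove 2^m ≥ 2m^5 for all m ≥ 24.
Base step (m = 24): 2^m = 16777216 and 2m^5 = 15925248, so 16777216 ≥ 15925248.
Inductive step: assume the claim holds for m = i, so 2^i ≥ 2i^5.
Then 2^(i + 1) = 2·(2^i) ≥ 2·(2i^5).
Also, for i ≥ 24 we have 2·(2i^5) ≥ 2(i+1)^5, since 2 ≥ (1 + 1/i)^5 for all i ≥ 24.
Combining, 2^(i + 1) ≥ 2(i+1)^5.
By the principle of mathematical induction, the result holds for all m ≥ 24.
Hence the smallest such N is 24.

N = 24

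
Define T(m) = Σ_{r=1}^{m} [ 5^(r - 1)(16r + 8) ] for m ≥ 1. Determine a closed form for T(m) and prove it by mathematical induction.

T(m) = 5^m(4m + 1) - 1

We claim T(m) = 5^m(4m + 1) - 1 for all m ≥ 1.
For the base case m = 1: T(1) = 24, and the closed form gives 24. They agree.
Inductive step: suppose the statement holds for some r ≥ 1, so T(r) = 5^r(4r + 1) - 1.
Then T(r+1) = T(r) + (5^r(16r + 24)) = (5^r(4r + 1) - 1) + (5^r(16r + 24)).
Simplifying, T(r+1) = 20·5^r·r + 25·5^r - 1 = 5^(r+1)(4(r+1) + 1) - 1,
which is the closed form with m = r+1.
Hence, by induction on m, the claim holds for every m ≥ 1.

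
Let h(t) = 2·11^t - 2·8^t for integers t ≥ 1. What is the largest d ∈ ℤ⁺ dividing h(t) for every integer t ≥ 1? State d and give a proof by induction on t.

d = 6

Computing the first values: h(1) = 6 and h(2) = 114; gcd(6, 114) = 6, so d ≤ 6.
We prove 6 | 2·11^t - 2·8^t for all t ≥ 1 by induction on t.
When t = 1: h(1) = 6 = 6·(1), so 6 | h(1).
Suppose the result is true for t = r, i.e. 6 | h(r). Then
h(r+1) − 11·h(r) = (2·11^(r+1) - 2·8^(r+1)) − 11·(2·11^r - 2·8^r) = (-2)·8^r·(8 − 11) = (6)·8^r. Since 6 | h(r) by the inductive hypothesis, 6 | 11·h(r); and 6 | 6 since 6 = 6·1. Therefore 6 | h(r+1).
By induction, the statement is established for all t ≥ 1.
Therefore the largest such d is 6.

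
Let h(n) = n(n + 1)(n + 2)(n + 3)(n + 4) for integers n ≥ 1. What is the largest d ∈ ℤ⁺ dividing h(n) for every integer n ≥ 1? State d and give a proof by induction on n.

d = 120

Computing the first values: h(1) = 120 and h(2) = 720; gcd(120, 720) = 120, so d ≤ 120.
We prove 120 | n(n + 1)(n + 2)(n + 3)(n + 4) for all n ≥ 1 by induction on n.
When n = 1: h(1) = 120 = 120·(1), so 120 | h(1).
For the inductive step, assume it holds for an arbitrary k ≥ 1, i.e. 120 | h(k). Then
h(k+1) − h(k) = (k+1)·(k+2)·(k+3)·(k+4)·(k+5) − k·(k+1)·(k+2)·(k+3)·(k+4) = (k+1)·(k+2)·(k+3)·(k+4)·[(k+5) − k] = 5·(k+1)·(k+2)·(k+3)·(k+4). The product of 4 consecutive integers is divisible by (4)! = 24, so h(k+1) − h(k) is divisible by 5·24 = 120. By the inductive hypothesis 120 | h(k), hence 120 | h(k+1).
Hence, by induction on n, the claim holds for every n ≥ 1.
Therefore the largest such d is 120.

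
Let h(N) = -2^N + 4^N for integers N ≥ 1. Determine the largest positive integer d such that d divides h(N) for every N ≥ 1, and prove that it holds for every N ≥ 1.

Computing the first values: h(1) = 2 and h(2) = 12; gcd(2, 12) = 2, so d ≤ 2.
We prove 2 | -2^N + 4^N for all N ≥ 1 by induction on N.
When N = 1: h(1) = 2 = 2·(1), so 2 | h(1).
For the inductive step, assume it holds for an arbitrary k ≥ 1, i.e. 2 | h(k). Then
4^{k+1} − 2^{k+1} = 4·4^k − 2·2^k = 4·(4^k − 2^k) + (2)·2^k. The first term is divisible by 2 by the inductive hypothesis, and the second term (2)·2^k is divisible by 2 since 2 | 2. Hence 2 | h(k+1).
This completes the induction.
Therefore the largest such d is 2.

d = 2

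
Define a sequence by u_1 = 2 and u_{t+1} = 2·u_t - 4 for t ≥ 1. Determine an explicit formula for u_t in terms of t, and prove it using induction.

Computing the first terms: u_1 = 2, u_2 = 0, u_3 = -4. This suggests u_t = -2^t + 4.
Base case (t = 1): the formula gives 2 = 2 = u_1.
For the inductive step, assume it holds for an arbitrary j ≥ 1, so u_j = -2^j + 4.
Then u_{j+1} = 2·u_j - 4 = 2·(-2^j + 4) - 4 = -2^(j + 1) + 4,
which is the claimed formula at t = j+1.
By the principle of mathematical induction, the result holds for all t ≥ 1.

u_t = -2^t + 4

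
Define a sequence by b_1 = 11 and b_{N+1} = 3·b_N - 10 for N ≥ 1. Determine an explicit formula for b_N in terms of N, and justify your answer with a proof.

Computing the first terms: b_1 = 11, b_2 = 23, b_3 = 59. This suggests b_N = 2·3^N + 5.
Base step (N = 1): the formula gives 11 = 11 = b_1.
Inductive step: suppose the statement holds for some m ≥ 1, so b_m = 2·3^m + 5.
Then b_{m+1} = 3·b_m - 10 = 3·(2·3^m + 5) - 10 = 2·3^(m + 1) + 5,
which is the claimed formula at N = m+1.
This completes the induction.

b_N = 2·3^N + 5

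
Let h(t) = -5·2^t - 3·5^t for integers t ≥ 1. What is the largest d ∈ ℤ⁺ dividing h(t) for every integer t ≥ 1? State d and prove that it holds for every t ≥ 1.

Computing the first values: h(1) = -25 and h(2) = -95; gcd(-25, -95) = 5, so d ≤ 5.
We prove 5 | -5·2^t - 3·5^t for all t ≥ 1 by induction on t.
Base step (t = 1): h(1) = -25 = 5·(-5), so 5 | h(1).
For the inductive step, assume it holds for an arbitrary p ≥ 1, i.e. 5 | h(p). Then
h(p+1) − 5·h(p) = (-5·2^(p+1) - 3·5^(p+1)) − 5·(-5·2^p - 3·5^p) = (-5)·2^p·(2 − 5) = (15)·2^p. Since 5 | h(p) by the inductive hypothesis, 5 | 5·h(p); and 5 | 15 since 15 = 5·3. Therefore 5 | h(p+1).
By induction, the statement is established for all t ≥ 1.
Therefore the largest such d is 5.

d = 5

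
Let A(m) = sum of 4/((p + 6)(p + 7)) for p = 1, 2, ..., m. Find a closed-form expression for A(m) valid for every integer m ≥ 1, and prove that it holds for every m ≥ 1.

We claim A(m) = 4m/(7(m + 7)) for all m ≥ 1.
When m = 1: A(1) = 1/14, and the closed form gives 1/14. They agree.
Inductive step: suppose the statement holds for some p ≥ 1, so A(p) = 4p/(7(p + 7)).
Then A(p+1) = A(p) + (4/((p + 7)(p + 8))) = (4p/(7(p + 7))) + (4/((p + 7)(p + 8))).
Simplifying, A(p+1) = 4(p + 1)/(7(p + 8)) = 4(p+1)/(7((p+1) + 7)),
which is the closed form with m = p+1.
By induction, the statement is established for all m ≥ 1.

A(m) = 4m/(7(m + 7))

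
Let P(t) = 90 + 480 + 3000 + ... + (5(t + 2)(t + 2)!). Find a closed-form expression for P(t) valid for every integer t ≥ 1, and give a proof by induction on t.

P(t) = 5(t + 3)! - 30

We claim P(t) = 5(t + 3)! - 30 for all t ≥ 1.
For the base case t = 1: P(1) = 90, and the closed form gives 90. They agree.
Suppose the result is true for t = j, so P(j) = 5(j + 3)! - 30.
Then P(j+1) = P(j) + (5(j + 3)(j + 3)!) = (5(j + 3)! - 30) + (5(j + 3)(j + 3)!).
Simplifying, P(j+1) = 5((j+1) + 3)! - 30,
which is the closed form with t = j+1.
By the principle of mathematical induction, the result holds for all t ≥ 1.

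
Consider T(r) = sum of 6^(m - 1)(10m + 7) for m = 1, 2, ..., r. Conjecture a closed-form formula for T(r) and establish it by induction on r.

T(r) = 6^r(2r + 1) - 1

We claim T(r) = 6^r(2r + 1) - 1 for all r ≥ 1.
For the base case r = 1: T(1) = 17, and the closed form gives 17. They agree.
For the inductive step, assume it holds for an arbitrary m ≥ 1, so T(m) = 6^m(2m + 1) - 1.
Then T(m+1) = T(m) + (6^m(10m + 17)) = (6^m(2m + 1) - 1) + (6^m(10m + 17)).
Simplifying, T(m+1) = 12·6^m·m + 18·6^m - 1 = 6^(m+1)(2(m+1) + 1) - 1,
which is the closed form with r = m+1.
By the principle of mathematical induction, the result holds for all r ≥ 1.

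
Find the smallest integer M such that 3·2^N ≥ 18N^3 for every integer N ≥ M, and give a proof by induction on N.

M = 15

At N = 14: 49152 < 49392, so the inequality fails and M ≥ 15. We prove 3·2^N ≥ 18N^3 for all N ≥ 15.
Base case (N = 15): 3·2^N = 98304 and 18N^3 = 60750, so 98304 ≥ 60750.
Inductive step: suppose the statement holds for some i ≥ 15, so 3·2^i ≥ 18i^3.
Then 3·2^(i + 1) = 2·(3·2^i) ≥ 2·(18i^3).
Also, for i ≥ 15 we have 2·(18i^3) ≥ 18(i+1)^3, since 2 ≥ (1 + 1/i)^3 for all i ≥ 15.
Combining, 3·2^(i + 1) ≥ 18(i+1)^3.
This completes the induction.
Hence the smallest such M is 15.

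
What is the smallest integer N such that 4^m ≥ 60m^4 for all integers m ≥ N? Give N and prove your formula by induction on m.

At m = 9: 262144 < 393660, so the inequality fails and N ≥ 10. We prove 4^m ≥ 60m^4 for all m ≥ 10.
Base step (m = 10): 4^m = 1048576 and 60m^4 = 600000, so 1048576 ≥ 600000.
Suppose the result is true for m = p, so 4^p ≥ 60p^4.
Then 4^(p + 1) = 4·(4^p) ≥ 4·(60p^4).
Also, for p ≥ 10 we have 4·(60p^4) ≥ 60(p+1)^4, since 4 ≥ (1 + 1/p)^4 for all p ≥ 10.
Combining, 4^(p + 1) ≥ 60(p+1)^4.
By the principle of mathematical induction, the result holds for all m ≥ 10.
Hence the smallest such N is 10.

N = 10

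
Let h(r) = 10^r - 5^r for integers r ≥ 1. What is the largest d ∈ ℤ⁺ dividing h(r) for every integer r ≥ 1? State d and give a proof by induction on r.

Computing the first values: h(1) = 5 and h(2) = 75; gcd(5, 75) = 5, so d ≤ 5.
We prove 5 | 10^r - 5^r for all r ≥ 1 by induction on r.
For the base case r = 1: h(1) = 5 = 5·(1), so 5 | h(1).
Inductive step: suppose the statement holds for some i ≥ 1, i.e. 5 | h(i). Then
10^{i+1} − 5^{i+1} = 10·10^i − 5·5^i = 10·(10^i − 5^i) + (5)·5^i. The first term is divisible by 5 by the inductive hypothesis, and the second term (5)·5^i is divisible by 5 since 5 | 5. Hence 5 | h(i+1).
This completes the induction.
Therefore the largest such d is 5.

d = 5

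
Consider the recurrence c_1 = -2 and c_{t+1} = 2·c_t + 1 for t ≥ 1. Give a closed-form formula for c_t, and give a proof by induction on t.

Computing the first terms: c_1 = -2, c_2 = -3, c_3 = -5. This suggests c_t = -2^(t - 1) - 1.
Base case (t = 1): the formula gives -2 = -2 = c_1.
Inductive step: suppose the statement holds for some k ≥ 1, so c_k = -2^(k - 1) - 1.
Then c_{k+1} = 2·c_k + 1 = 2·(-2^(k - 1) - 1) + 1 = -2^k - 1 = -2^((k+1) - 1) - 1,
which is the claimed formula at t = k+1.
By induction, the statement is established for all t ≥ 1.

c_t = -2^(t - 1) - 1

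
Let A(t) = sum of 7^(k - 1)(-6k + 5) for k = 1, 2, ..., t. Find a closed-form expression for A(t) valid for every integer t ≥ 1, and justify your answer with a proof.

A(t) = 7^t(-t + 1) - 1

We claim A(t) = 7^t(-t + 1) - 1 for all t ≥ 1.
When t = 1: A(1) = -1, and the closed form gives -1. They agree.
Inductive step: suppose the statement holds for some k ≥ 1, so A(k) = 7^k(-k + 1) - 1.
Then A(k+1) = A(k) + (7^k(-6k - 1)) = (7^k(-k + 1) - 1) + (7^k(-6k - 1)).
Simplifying, A(k+1) = -7·7^k·k - 1 = 7^(k+1)(-(k+1) + 1) - 1,
which is the closed form with t = k+1.
By induction, the statement is established for all t ≥ 1.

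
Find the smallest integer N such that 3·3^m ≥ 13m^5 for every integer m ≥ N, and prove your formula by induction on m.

At m = 13: 4782969 < 4826809, so the inequality fails and N ≥ 14. We prove 3·3^m ≥ 13m^5 for all m ≥ 14.
For the base case m = 14: 3·3^m = 14348907 and 13m^5 = 6991712, so 14348907 ≥ 6991712.
Inductive step: assume the claim holds for m = r, so 3·3^r ≥ 13r^5.
Then 3·3^(r + 1) = 3·(3·3^r) ≥ 3·(13r^5).
Also, for r ≥ 14 we have 3·(13r^5) ≥ 13(r+1)^5, since 3 ≥ (1 + 1/r)^5 for all r ≥ 14.
Combining, 3·3^(r + 1) ≥ 13(r+1)^5.
This completes the induction.
Hence the smallest such N is 14.

N = 14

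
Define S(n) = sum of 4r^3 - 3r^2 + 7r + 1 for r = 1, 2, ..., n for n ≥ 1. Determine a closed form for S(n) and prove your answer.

We claim S(n) = n(n^3 + n^2 + 3n + 4) for all n ≥ 1.
When n = 1: S(1) = 9, and the closed form gives 9. They agree.
Inductive step: assume the claim holds for n = r, so S(r) = r(r^3 + r^2 + 3r + 4).
Then S(r+1) = S(r) + (4r^3 + 9r^2 + 13r + 9) = (r(r^3 + r^2 + 3r + 4)) + (4r^3 + 9r^2 + 13r + 9).
Simplifying, S(r+1) = (r + 1)(r^3 + 4r^2 + 8r + 9) = (r+1)((r+1)^3 + (r+1)^2 + 3(r+1) + 4),
which is the closed form with n = r+1.
By the principle of mathematical induction, the result holds for all n ≥ 1.

S(n) = n(n^3 + n^2 + 3n + 4)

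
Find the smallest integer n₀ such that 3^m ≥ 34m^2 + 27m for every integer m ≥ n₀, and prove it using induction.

n₀ = 7

At m = 6: 729 < 1386, so the inequality fails and n₀ ≥ 7. We prove 3^m ≥ 34m^2 + 27m for all m ≥ 7.
When m = 7: 3^m = 2187 and 34m^2 + 27m = 1855, so 2187 ≥ 1855.
For the inductive step, assume it holds for an arbitrary i ≥ 7, so 3^i ≥ 34i^2 + 27i.
Then 3^(i + 1) = 3·(3^i) ≥ 3·(34i^2 + 27i).
Also, for i ≥ 7 we have 3·(34i^2 + 27i) ≥ 34(i+1)^2 + 27(i+1), since 3·(34i^2 + 27i) − (34(i+1)^2 + 27(i+1)) = 68i^2 - 14i - 61, which is nonnegative for all i ≥ 7.
Combining, 3^(i + 1) ≥ 34(i+1)^2 + 27(i+1).
This completes the induction.
Hence the smallest such n₀ is 7.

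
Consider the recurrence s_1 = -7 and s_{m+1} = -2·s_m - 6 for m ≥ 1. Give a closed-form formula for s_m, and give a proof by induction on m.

Computing the first terms: s_1 = -7, s_2 = 8, s_3 = -22. This suggests s_m = -5(-2)^(m - 1) - 2.
Base case (m = 1): the formula gives -7 = -7 = s_1.
For the inductive step, assume it holds for an arbitrary k ≥ 1, so s_k = -5(-2)^(k - 1) - 2.
Then s_{k+1} = -2·s_k - 6 = -2·(-5(-2)^(k - 1) - 2) - 6 = -5(-2)^k - 2 = -5(-2)^((k+1) - 1) - 2,
which is the claimed formula at m = k+1.
This completes the induction.

s_m = -5(-2)^(m - 1) - 2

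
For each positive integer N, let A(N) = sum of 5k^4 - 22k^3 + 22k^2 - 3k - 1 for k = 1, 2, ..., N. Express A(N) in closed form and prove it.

We claim A(N) = N(N^4 - 3N^3 - 2N^2 + 4N + 1) for all N ≥ 1.
Base step (N = 1): A(1) = 1, and the closed form gives 1. They agree.
Suppose the result is true for N = k, so A(k) = k(k^4 - 3k^3 - 2k^2 + 4k + 1).
Then A(k+1) = A(k) + (5k^4 - 2k^3 - 14k^2 - 5k + 1) = (k(k^4 - 3k^3 - 2k^2 + 4k + 1)) + (5k^4 - 2k^3 - 14k^2 - 5k + 1).
Simplifying, A(k+1) = (k + 1)(k^4 + k^3 - 5k^2 - 5k + 1) = (k+1)((k+1)^4 - 3(k+1)^3 - 2(k+1)^2 + 4(k+1) + 1),
which is the closed form with N = k+1.
By the principle of mathematical induction, the result holds for all N ≥ 1.

A(N) = N(N^4 - 3N^3 - 2N^2 + 4N + 1)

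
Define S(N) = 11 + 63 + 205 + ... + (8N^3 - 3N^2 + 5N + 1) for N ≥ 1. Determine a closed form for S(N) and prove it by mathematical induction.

S(N) = N(2N^3 + 3N^2 + 3N + 3)

We claim S(N) = N(2N^3 + 3N^2 + 3N + 3) for all N ≥ 1.
Base case (N = 1): S(1) = 11, and the closed form gives 11. They agree.
Inductive step: suppose the statement holds for some r ≥ 1, so S(r) = r(2r^3 + 3r^2 + 3r + 3).
Then S(r+1) = S(r) + (8r^3 + 21r^2 + 23r + 11) = (r(2r^3 + 3r^2 + 3r + 3)) + (8r^3 + 21r^2 + 23r + 11).
Simplifying, S(r+1) = (r + 1)(2r^3 + 9r^2 + 15r + 11) = (r+1)(2(r+1)^3 + 3(r+1)^2 + 3(r+1) + 3),
which is the closed form with N = r+1.
Hence, by induction on N, the claim holds for every N ≥ 1.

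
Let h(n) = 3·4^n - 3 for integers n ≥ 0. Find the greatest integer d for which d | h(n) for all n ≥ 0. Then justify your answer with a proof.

d = 9

Computing the first values: h(0) = 0 and h(1) = 9; gcd(0, 9) = 9, so d ≤ 9.
We prove 9 | 3·4^n - 3 for all n ≥ 0 by induction on n.
Base case (n = 0): h(0) = 0 = 9·(0), so 9 | h(0).
For the inductive step, assume it holds for an arbitrary p ≥ 0, i.e. 9 | h(p). Then
h(p+1) = 3·4^(p+1) - 3 = 4·(3·4^p - 3) + 9 = 4·h(p) + 9. The first term is divisible by 9 by the inductive hypothesis, and 9 is divisible by 9. Hence 9 | h(p+1).
This completes the induction.
Therefore the largest such d is 9.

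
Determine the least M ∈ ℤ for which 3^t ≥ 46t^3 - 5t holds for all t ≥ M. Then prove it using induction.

M = 10

At t = 9: 19683 < 33489, so the inequality fails and M ≥ 10. We prove 3^t ≥ 46t^3 - 5t for all t ≥ 10.
For the base case t = 10: 3^t = 59049 and 46t^3 - 5t = 45950, so 59049 ≥ 45950.
Inductive step: suppose the statement holds for some j ≥ 10, so 3^j ≥ 46j^3 - 5j.
Then 3^(j + 1) = 3·(3^j) ≥ 3·(46j^3 - 5j).
Also, for j ≥ 10 we have 3·(46j^3 - 5j) ≥ 46(j+1)^3 - 5(j+1), since 3·(46j^3 - 5j) − (46(j+1)^3 - 5(j+1)) = 92j^3 - 138j^2 - 148j - 41, which is nonnegative for all j ≥ 10.
Combining, 3^(j + 1) ≥ 46(j+1)^3 - 5(j+1).
Hence, by induction on t, the claim holds for every t ≥ 10.
Hence the smallest such M is 10.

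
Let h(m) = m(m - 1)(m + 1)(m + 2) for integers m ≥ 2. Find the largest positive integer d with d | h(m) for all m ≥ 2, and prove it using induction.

d = 24

Computing the first values: h(2) = 24 and h(3) = 120; gcd(24, 120) = 24, so d ≤ 24.
We prove 24 | m(m - 1)(m + 1)(m + 2) for all m ≥ 2 by induction on m.
When m = 2: h(2) = 24 = 24·(1), so 24 | h(2).
Inductive step: suppose the statement holds for some i ≥ 2, i.e. 24 | h(i). Then
h(i+1) − h(i) = i·(i+1)·(i+2)·(i+3) − (i-1)·i·(i+1)·(i+2) = i·(i+1)·(i+2)·[(i+3) − (i-1)] = 4·i·(i+1)·(i+2). The product of 3 consecutive integers is divisible by (3)! = 6, so h(i+1) − h(i) is divisible by 4·6 = 24. By the inductive hypothesis 24 | h(i), hence 24 | h(i+1).
Hence, by induction on m, the claim holds for every m ≥ 2.
Therefore the largest such d is 24.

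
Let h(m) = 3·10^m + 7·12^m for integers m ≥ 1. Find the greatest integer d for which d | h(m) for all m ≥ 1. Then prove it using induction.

d = 6

Computing the first values: h(1) = 114 and h(2) = 1308; gcd(114, 1308) = 6, so d ≤ 6.
We prove 6 | 3·10^m + 7·12^m for all m ≥ 1 by induction on m.
Base case (m = 1): h(1) = 114 = 6·(19), so 6 | h(1).
Inductive step: assume the claim holds for m = r, i.e. 6 | h(r). Then
h(r+1) − 12·h(r) = (3·10^(r+1) + 7·12^(r+1)) − 12·(3·10^r + 7·12^r) = (3)·10^r·(10 − 12) = (-6)·10^r. Since 6 | h(r) by the inductive hypothesis, 6 | 12·h(r); and 6 | -6 since -6 = 6·-1. Therefore 6 | h(r+1).
Hence, by induction on m, the claim holds for every m ≥ 1.
Therefore the largest such d is 6.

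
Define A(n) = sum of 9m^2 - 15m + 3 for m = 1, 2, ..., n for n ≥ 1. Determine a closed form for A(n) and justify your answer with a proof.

We claim A(n) = 3n(n^2 - n - 1) for all n ≥ 1.
For the base case n = 1: A(1) = -3, and the closed form gives -3. They agree.
For the inductive step, assume it holds for an arbitrary m ≥ 1, so A(m) = 3m(m^2 - m - 1).
Then A(m+1) = A(m) + (9m^2 + 3m - 3) = (3m(m^2 - m - 1)) + (9m^2 + 3m - 3).
Simplifying, A(m+1) = 3(m + 1)(m^2 + m - 1) = 3(m+1)((m+1)^2 - (m+1) - 1),
which is the closed form with n = m+1.
By induction, the statement is established for all n ≥ 1.

A(n) = 3n(n^2 - n - 1)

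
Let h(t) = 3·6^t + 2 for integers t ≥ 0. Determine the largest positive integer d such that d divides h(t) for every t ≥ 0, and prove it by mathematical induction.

Computing the first values: h(0) = 5 and h(1) = 20; gcd(5, 20) = 5, so d ≤ 5.
We prove 5 | 3·6^t + 2 for all t ≥ 0 by induction on t.
When t = 0: h(0) = 5 = 5·(1), so 5 | h(0).
Suppose the result is true for t = m, i.e. 5 | h(m). Then
h(m+1) = 3·6^(m+1) + 2 = 6·(3·6^m + 2) - 10 = 6·h(m) - 10. The first term is divisible by 5 by the inductive hypothesis, and -10 is divisible by 5. Hence 5 | h(m+1).
By induction, the statement is established for all t ≥ 0.
Therefore the largest such d is 5.

d = 5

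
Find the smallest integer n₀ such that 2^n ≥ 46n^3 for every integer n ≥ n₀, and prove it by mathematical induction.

n₀ = 19

At n = 18: 262144 < 268272, so the inequality fails and n₀ ≥ 19. We prove 2^n ≥ 46n^3 for all n ≥ 19.
When n = 19: 2^n = 524288 and 46n^3 = 315514, so 524288 ≥ 315514.
Inductive step: suppose the statement holds for some k ≥ 19, so 2^k ≥ 46k^3.
Then 2^(k + 1) = 2·(2^k) ≥ 2·(46k^3).
Also, for k ≥ 19 we have 2·(46k^3) ≥ 46(k+1)^3, since 2 ≥ (1 + 1/k)^3 for all k ≥ 19.
Combining, 2^(k + 1) ≥ 46(k+1)^3.
This completes the induction.
Hence the smallest such n₀ is 19.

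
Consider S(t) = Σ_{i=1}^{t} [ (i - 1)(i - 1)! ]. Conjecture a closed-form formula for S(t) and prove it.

We claim S(t) = t! - 1 for all t ≥ 1.
Base case (t = 1): S(1) = 0, and the closed form gives 0. They agree.
Inductive step: assume the claim holds for t = i, so S(i) = i! - 1.
Then S(i+1) = S(i) + (i·i!) = (i! - 1) + (i·i!).
Simplifying, S(i+1) = (i+1)! - 1,
which is the closed form with t = i+1.
Hence, by induction on t, the claim holds for every t ≥ 1.

S(t) = t! - 1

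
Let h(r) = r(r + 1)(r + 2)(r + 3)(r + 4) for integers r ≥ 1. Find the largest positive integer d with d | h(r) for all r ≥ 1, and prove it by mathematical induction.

Computing the first values: h(1) = 120 and h(2) = 720; gcd(120, 720) = 120, so d ≤ 120.
We prove 120 | r(r + 1)(r + 2)(r + 3)(r + 4) for all r ≥ 1 by induction on r.
For the base case r = 1: h(1) = 120 = 120·(1), so 120 | h(1).
Inductive step: suppose the statement holds for some k ≥ 1, i.e. 120 | h(k). Then
h(k+1) − h(k) = (k+1)·(k+2)·(k+3)·(k+4)·(k+5) − k·(k+1)·(k+2)·(k+3)·(k+4) = (k+1)·(k+2)·(k+3)·(k+4)·[(k+5) − k] = 5·(k+1)·(k+2)·(k+3)·(k+4). The product of 4 consecutive integers is divisible by (4)! = 24, so h(k+1) − h(k) is divisible by 5·24 = 120. By the inductive hypothesis 120 | h(k), hence 120 | h(k+1).
By the principle of mathematical induction, the result holds for all r ≥ 1.
Therefore the largest such d is 120.

d = 120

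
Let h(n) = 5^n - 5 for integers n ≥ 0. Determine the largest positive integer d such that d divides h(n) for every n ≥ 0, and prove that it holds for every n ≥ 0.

Computing the first values: h(0) = -4 and h(1) = 0; gcd(-4, 0) = 4, so d ≤ 4.
We prove 4 | 5^n - 5 for all n ≥ 0 by induction on n.
Base case (n = 0): h(0) = -4 = 4·(-1), so 4 | h(0).
Suppose the result is true for n = k, i.e. 4 | h(k). Then
h(k+1) = 5^(k+1) - 5 = 5·(5^k - 5) + 20 = 5·h(k) + 20. The first term is divisible by 4 by the inductive hypothesis, and 20 is divisible by 4. Hence 4 | h(k+1).
By the principle of mathematical induction, the result holds for all n ≥ 0.
Therefore the largest such d is 4.

d = 4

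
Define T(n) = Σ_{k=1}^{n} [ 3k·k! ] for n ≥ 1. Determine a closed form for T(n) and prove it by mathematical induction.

We claim T(n) = 3(n + 1)! - 3 for all n ≥ 1.
For the base case n = 1: T(1) = 3, and the closed form gives 3. They agree.
Inductive step: assume the claim holds for n = k, so T(k) = 3(k + 1)! - 3.
Then T(k+1) = T(k) + (3(k + 1)(k + 1)!) = (3(k + 1)! - 3) + (3(k + 1)(k + 1)!).
Simplifying, T(k+1) = 3((k+1) + 1)! - 3,
which is the closed form with n = k+1.
By the principle of mathematical induction, the result holds for all n ≥ 1.

T(n) = 3(n + 1)! - 3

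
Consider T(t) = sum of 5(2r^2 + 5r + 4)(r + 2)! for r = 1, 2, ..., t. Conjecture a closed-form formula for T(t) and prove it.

We claim T(t) = (10t + 5)(t + 3)! - 30 for all t ≥ 1.
Base case (t = 1): T(1) = 330, and the closed form gives 330. They agree.
For the inductive step, assume it holds for an arbitrary r ≥ 1, so T(r) = (10r + 5)(r + 3)! - 30.
Then T(r+1) = T(r) + (5(2r^2 + 9r + 11)(r + 3)!) = ((10r + 5)(r + 3)! - 30) + (5(2r^2 + 9r + 11)(r + 3)!).
Simplifying, T(r+1) = (10(r+1) + 5)((r+1) + 3)! - 30,
which is the closed form with t = r+1.
Hence, by induction on t, the claim holds for every t ≥ 1.

T(t) = (10t + 5)(t + 3)! - 30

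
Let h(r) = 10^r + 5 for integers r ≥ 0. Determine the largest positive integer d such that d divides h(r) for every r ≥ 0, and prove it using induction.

d = 3

Computing the first values: h(0) = 6 and h(1) = 15; gcd(6, 15) = 3, so d ≤ 3.
We prove 3 | 10^r + 5 for all r ≥ 0 by induction on r.
When r = 0: h(0) = 6 = 3·(2), so 3 | h(0).
Inductive step: assume the claim holds for r = m, i.e. 3 | h(m). Then
h(m+1) = 10^(m+1) + 5 = 10·(10^m + 5) - 45 = 10·h(m) - 45. The first term is divisible by 3 by the inductive hypothesis, and -45 is divisible by 3. Hence 3 | h(m+1).
Hence, by induction on r, the claim holds for every r ≥ 0.
Therefore the largest such d is 3.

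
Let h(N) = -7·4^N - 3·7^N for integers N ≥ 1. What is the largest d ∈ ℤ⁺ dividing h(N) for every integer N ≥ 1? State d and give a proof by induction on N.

Computing the first values: h(1) = -49 and h(2) = -259; gcd(-49, -259) = 7, so d ≤ 7.
We prove 7 | -7·4^N - 3·7^N for all N ≥ 1 by induction on N.
When N = 1: h(1) = -49 = 7·(-7), so 7 | h(1).
Inductive step: suppose the statement holds for some r ≥ 1, i.e. 7 | h(r). Then
h(r+1) − 7·h(r) = (-7·4^(r+1) - 3·7^(r+1)) − 7·(-7·4^r - 3·7^r) = (-7)·4^r·(4 − 7) = (21)·4^r. Since 7 | h(r) by the inductive hypothesis, 7 | 7·h(r); and 7 | 21 since 21 = 7·3. Therefore 7 | h(r+1).
Hence, by induction on N, the claim holds for every N ≥ 1.
Therefore the largest such d is 7.

d = 7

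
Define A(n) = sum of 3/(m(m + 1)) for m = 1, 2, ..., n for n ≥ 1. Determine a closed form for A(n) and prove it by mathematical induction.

We claim A(n) = 3n/(n + 1) for all n ≥ 1.
Base case (n = 1): A(1) = 3/2, and the closed form gives 3/2. They agree.
Inductive step: assume the claim holds for n = m, so A(m) = 3m/(m + 1).
Then A(m+1) = A(m) + (3/((m + 1)(m + 2))) = (3m/(m + 1)) + (3/((m + 1)(m + 2))).
Simplifying, A(m+1) = 3(m + 1)/(m + 2) = 3(m+1)/((m+1) + 1),
which is the closed form with n = m+1.
By the principle of mathematical induction, the result holds for all n ≥ 1.

A(n) = 3n/(n + 1)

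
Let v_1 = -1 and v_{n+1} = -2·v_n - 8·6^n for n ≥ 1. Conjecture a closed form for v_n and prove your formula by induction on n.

v_n = 5(-2)^(n - 1) - 6^n

Computing the first terms: v_1 = -1, v_2 = -46, v_3 = -196. This suggests v_n = 5(-2)^(n - 1) - 6^n.
For the base case n = 1: the formula gives -1 = -1 = v_1.
Suppose the result is true for n = r, so v_r = 5(-2)^(r - 1) - 6^r.
Then v_{r+1} = -2·v_r - 8·6^r = -2·(5(-2)^(r - 1) - 6^r) - 8·6^r = 5(-2)^r - 6^(r + 1) = 5(-2)^((r+1) - 1) - 6^(r+1),
which is the claimed formula at n = r+1.
By induction, the statement is established for all n ≥ 1.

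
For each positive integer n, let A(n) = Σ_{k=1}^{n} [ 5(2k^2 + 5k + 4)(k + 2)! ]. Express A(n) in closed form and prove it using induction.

We claim A(n) = (10n + 5)(n + 3)! - 30 for all n ≥ 1.
Base step (n = 1): A(1) = 330, and the closed form gives 330. They agree.
Inductive step: assume the claim holds for n = k, so A(k) = (10k + 5)(k + 3)! - 30.
Then A(k+1) = A(k) + (5(2k^2 + 9k + 11)(k + 3)!) = ((10k + 5)(k + 3)! - 30) + (5(2k^2 + 9k + 11)(k + 3)!).
Simplifying, A(k+1) = (10(k+1) + 5)((k+1) + 3)! - 30,
which is the closed form with n = k+1.
By induction, the statement is established for all n ≥ 1.

A(n) = (10n + 5)(n + 3)! - 30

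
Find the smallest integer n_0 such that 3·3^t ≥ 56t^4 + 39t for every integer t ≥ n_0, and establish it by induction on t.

n_0 = 12

At t = 11: 531441 < 820325, so the inequality fails and n_0 ≥ 12. We prove 3·3^t ≥ 56t^4 + 39t for all t ≥ 12.
Base step (t = 12): 3·3^t = 1594323 and 56t^4 + 39t = 1161684, so 1594323 ≥ 1161684.
Suppose the result is true for t = k, so 3·3^k ≥ 56k^4 + 39k.
Then 3·3^(k + 1) = 3·(3·3^k) ≥ 3·(56k^4 + 39k).
Also, for k ≥ 12 we have 3·(56k^4 + 39k) ≥ 56(k+1)^4 + 39(k+1), since 3·(56k^4 + 39k) − (56(k+1)^4 + 39(k+1)) = 112k^4 - 224k^3 - 336k^2 - 146k - 95, which is nonnegative for all k ≥ 12.
Combining, 3·3^(k + 1) ≥ 56(k+1)^4 + 39(k+1).
By the principle of mathematical induction, the result holds for all t ≥ 12.
Hence the smallest such n_0 is 12.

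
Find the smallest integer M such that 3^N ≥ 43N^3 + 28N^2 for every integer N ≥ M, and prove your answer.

M = 10

At N = 9: 19683 < 33615, so the inequality fails and M ≥ 10. We prove 3^N ≥ 43N^3 + 28N^2 for all N ≥ 10.
When N = 10: 3^N = 59049 and 43N^3 + 28N^2 = 45800, so 59049 ≥ 45800.
Suppose the result is true for N = k, so 3^k ≥ 43k^3 + 28k^2.
Then 3^(k + 1) = 3·(3^k) ≥ 3·(43k^3 + 28k^2).
Also, for k ≥ 10 we have 3·(43k^3 + 28k^2) ≥ 43(k+1)^3 + 28(k+1)^2, since 3·(43k^3 + 28k^2) − (43(k+1)^3 + 28(k+1)^2) = 86k^3 - 73k^2 - 185k - 71, which is nonnegative for all k ≥ 10.
Combining, 3^(k + 1) ≥ 43(k+1)^3 + 28(k+1)^2.
By induction, the statement is established for all N ≥ 10.
Hence the smallest such M is 10.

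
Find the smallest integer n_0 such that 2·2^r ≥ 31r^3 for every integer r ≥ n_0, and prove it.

At r = 15: 65536 < 104625, so the inequality fails and n_0 ≥ 16. We prove 2·2^r ≥ 31r^3 for all r ≥ 16.
Base step (r = 16): 2·2^r = 131072 and 31r^3 = 126976, so 131072 ≥ 126976.
For the inductive step, assume it holds for an arbitrary k ≥ 16, so 2·2^k ≥ 31k^3.
Then 2·2^(k + 1) = 2·(2·2^k) ≥ 2·(31k^3).
Also, for k ≥ 16 we have 2·(31k^3) ≥ 31(k+1)^3, since 2 ≥ (1 + 1/k)^3 for all k ≥ 16.
Combining, 2·2^(k + 1) ≥ 31(k+1)^3.
This completes the induction.
Hence the smallest such n_0 is 16.

n_0 = 16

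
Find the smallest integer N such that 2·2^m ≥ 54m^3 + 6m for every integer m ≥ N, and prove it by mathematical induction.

N = 18

At m = 17: 262144 < 265404, so the inequality fails and N ≥ 18. We prove 2·2^m ≥ 54m^3 + 6m for all m ≥ 18.
Base case (m = 18): 2·2^m = 524288 and 54m^3 + 6m = 315036, so 524288 ≥ 315036.
Suppose the result is true for m = p, so 2·2^p ≥ 54p^3 + 6p.
Then 2·2^(p + 1) = 2·(2·2^p) ≥ 2·(54p^3 + 6p).
Also, for p ≥ 18 we have 2·(54p^3 + 6p) ≥ 54(p+1)^3 + 6(p+1), since 2·(54p^3 + 6p) − (54(p+1)^3 + 6(p+1)) = 54p^3 - 162p^2 - 156p - 60, which is nonnegative for all p ≥ 18.
Combining, 2·2^(p + 1) ≥ 54(p+1)^3 + 6(p+1).
By the principle of mathematical induction, the result holds for all m ≥ 18.
Hence the smallest such N is 18.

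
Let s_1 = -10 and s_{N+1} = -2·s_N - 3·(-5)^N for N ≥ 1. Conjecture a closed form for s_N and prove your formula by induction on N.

Computing the first terms: s_1 = -10, s_2 = 35, s_3 = -145. This suggests s_N = -5(-2)^(N - 1) + (-5)^N.
Base step (N = 1): the formula gives -10 = -10 = s_1.
Suppose the result is true for N = i, so s_i = -5(-2)^(i - 1) + (-5)^i.
Then s_{i+1} = -2·s_i - 3·(-5)^i = -2·(-5(-2)^(i - 1) + (-5)^i) - 3·(-5)^i = -5(-2)^i + (-5)^(i + 1) = -5(-2)^((i+1) - 1) + (-5)^(i+1),
which is the claimed formula at N = i+1.
By the principle of mathematical induction, the result holds for all N ≥ 1.

s_N = -5(-2)^(N - 1) + (-5)^N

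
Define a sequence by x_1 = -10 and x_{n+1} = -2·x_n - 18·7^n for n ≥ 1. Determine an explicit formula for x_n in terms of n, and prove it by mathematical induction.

x_n = (-2)^(n + 1) - 2·7^n

Computing the first terms: x_1 = -10, x_2 = -106, x_3 = -670. This suggests x_n = (-2)^(n + 1) - 2·7^n.
When n = 1: the formula gives -10 = -10 = x_1.
Inductive step: suppose the statement holds for some p ≥ 1, so x_p = (-2)^(p + 1) - 2·7^p.
Then x_{p+1} = -2·x_p - 18·7^p = -2·((-2)^(p + 1) - 2·7^p) - 18·7^p = (-2)^(p + 2) - 2·7^(p + 1) = (-2)^((p+1) + 1) - 2·7^(p+1),
which is the claimed formula at n = p+1.
By induction, the statement is established for all n ≥ 1.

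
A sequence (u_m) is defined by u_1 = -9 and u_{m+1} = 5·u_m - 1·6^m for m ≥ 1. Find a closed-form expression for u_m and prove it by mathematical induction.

u_m = -3·5^(m - 1) - 6^m

Computing the first terms: u_1 = -9, u_2 = -51, u_3 = -291. This suggests u_m = -3·5^(m - 1) - 6^m.
When m = 1: the formula gives -9 = -9 = u_1.
Inductive step: assume the claim holds for m = k, so u_k = -3·5^(k - 1) - 6^k.
Then u_{k+1} = 5·u_k - 1·6^k = 5·(-3·5^(k - 1) - 6^k) - 1·6^k = -3·5^k - 6^(k + 1) = -3·5^((k+1) - 1) - 6^(k+1),
which is the claimed formula at m = k+1.
Hence, by induction on m, the claim holds for every m ≥ 1.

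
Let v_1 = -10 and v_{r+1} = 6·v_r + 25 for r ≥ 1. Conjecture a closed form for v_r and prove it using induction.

v_r = -5·6^(r - 1) - 5

Computing the first terms: v_1 = -10, v_2 = -35, v_3 = -185. This suggests v_r = -5·6^(r - 1) - 5.
When r = 1: the formula gives -10 = -10 = v_1.
Suppose the result is true for r = j, so v_j = -5·6^(j - 1) - 5.
Then v_{j+1} = 6·v_j + 25 = 6·(-5·6^(j - 1) - 5) + 25 = -5·6^j - 5 = -5·6^((j+1) - 1) - 5,
which is the claimed formula at r = j+1.
This completes the induction.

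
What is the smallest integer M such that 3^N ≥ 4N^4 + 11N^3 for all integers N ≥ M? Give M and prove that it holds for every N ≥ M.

M = 10

At N = 9: 19683 < 34263, so the inequality fails and M ≥ 10. We prove 3^N ≥ 4N^4 + 11N^3 for all N ≥ 10.
For the base case N = 10: 3^N = 59049 and 4N^4 + 11N^3 = 51000, so 59049 ≥ 51000.
Inductive step: assume the claim holds for N = k, so 3^k ≥ 4k^4 + 11k^3.
Then 3^(k + 1) = 3·(3^k) ≥ 3·(4k^4 + 11k^3).
Also, for k ≥ 10 we have 3·(4k^4 + 11k^3) ≥ 4(k+1)^4 + 11(k+1)^3, since 3·(4k^4 + 11k^3) − (4(k+1)^4 + 11(k+1)^3) = 8k^4 + 6k^3 - 57k^2 - 49k - 15, which is nonnegative for all k ≥ 10.
Combining, 3^(k + 1) ≥ 4(k+1)^4 + 11(k+1)^3.
Hence, by induction on N, the claim holds for every N ≥ 10.
Hence the smallest such M is 10.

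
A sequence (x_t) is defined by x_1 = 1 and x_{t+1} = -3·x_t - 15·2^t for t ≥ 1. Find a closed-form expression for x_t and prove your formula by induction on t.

Computing the first terms: x_1 = 1, x_2 = -33, x_3 = 39. This suggests x_t = 7(-3)^(t - 1) - 3·2^t.
Base step (t = 1): the formula gives 1 = 1 = x_1.
Suppose the result is true for t = r, so x_r = 7(-3)^(r - 1) - 3·2^r.
Then x_{r+1} = -3·x_r - 15·2^r = -3·(7(-3)^(r - 1) - 3·2^r) - 15·2^r = 7(-3)^r - 3·2^(r + 1) = 7(-3)^((r+1) - 1) - 3·2^(r+1),
which is the claimed formula at t = r+1.
Hence, by induction on t, the claim holds for every t ≥ 1.

x_t = 7(-3)^(t - 1) - 3·2^t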